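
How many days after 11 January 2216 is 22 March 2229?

4819

Jan 11, 2216 → Jan 11, 2217: 366 days (Feb 29, 2216 is in that span).
Jan 11, 2217 → Jan 11, 2218: 365 days.
Jan 11, 2218 → Jan 11, 2219: 365 days.
Jan 11, 2219 → Jan 11, 2220: 365 days.
Jan 11, 2220 → Jan 11, 2221: 366 days (Feb 29, 2220 is in that span).
Jan 11, 2221 → Jan 11, 2222: 365 days.
Jan 11, 2222 → Jan 11, 2223: 365 days.
Jan 11, 2223 → Jan 11, 2224: 365 days.
Jan 11, 2224 → Jan 11, 2225: 366 days (Feb 29, 2224 is in that span).
Jan 11, 2225 → Jan 11, 2226: 365 days.
Jan 11, 2226 → Jan 11, 2227: 365 days.
Jan 11, 2227 → Jan 11, 2228: 365 days.
Jan 11, 2228 → Jan 11, 2229: 366 days (Feb 29, 2228 is in that span).
Jan 11, 2229 → Feb 11, 2229: 31 days (January has 31).
Feb 11, 2229 → Mar 11, 2229: 28 days (February has 28).
Mar 11, 2229 → Mar 22, 2229: 11 days.
Total: 4819 days.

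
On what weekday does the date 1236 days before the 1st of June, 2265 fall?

Jun 1, 2265 is a Thursday.
1236 mod 7 = 4, so 1236 days before a Thursday is Thursday − 4 = Sunday.

Sunday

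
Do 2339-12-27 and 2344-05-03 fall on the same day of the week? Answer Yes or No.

Yes

From Dec 27, 2339 to May 3, 2344 is 1589 days.
1589 mod 7 = 0, so they are the same weekday.
(Dec 27, 2339 is a Wednesday; May 3, 2344 is a Wednesday.)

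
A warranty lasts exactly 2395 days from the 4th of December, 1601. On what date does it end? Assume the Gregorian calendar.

+365 (one year) → Dec 4, 1602 (2030 left).
+365 (one year) → Dec 4, 1603 (1665 left).
+366 (one year; includes Feb 29, 1604) → Dec 4, 1604 (1299 left).
+365 (one year) → Dec 4, 1605 (934 left).
+365 (one year) → Dec 4, 1606 (569 left).
+365 (one year) → Dec 4, 1607 (204 left).
Dec has 31 days: +28 → Jan 1, 1608 (176 left).
Jan has 31 days: +31 → Feb 1, 1608 (145 left).
Feb has 29 days: +29 → Mar 1, 1608 (116 left).
Mar has 31 days: +31 → Apr 1, 1608 (85 left).
Apr has 30 days: +30 → May 1, 1608 (55 left).
May has 31 days: +31 → Jun 1, 1608 (24 left).
+24 → Jun 25, 1608.

June 25, 1608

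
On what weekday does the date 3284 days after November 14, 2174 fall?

Nov 14, 2174 is a Monday.
3284 mod 7 = 1, so 3284 days after a Monday is Monday + 1 = Tuesday.

Tuesday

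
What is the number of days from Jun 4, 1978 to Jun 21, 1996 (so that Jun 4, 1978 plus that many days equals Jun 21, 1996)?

6592

Jun 4, 1978 → Jun 4, 1979: 365 days.
Jun 4, 1979 → Jun 4, 1980: 366 days (Feb 29, 1980 is in that span).
Jun 4, 1980 → Jun 4, 1981: 365 days.
Jun 4, 1981 → Jun 4, 1982: 365 days.
Jun 4, 1982 → Jun 4, 1983: 365 days.
Jun 4, 1983 → Jun 4, 1984: 366 days (Feb 29, 1984 is in that span).
Jun 4, 1984 → Jun 4, 1985: 365 days.
Jun 4, 1985 → Jun 4, 1986: 365 days.
Jun 4, 1986 → Jun 4, 1987: 365 days.
Jun 4, 1987 → Jun 4, 1988: 366 days (Feb 29, 1988 is in that span).
Jun 4, 1988 → Jun 4, 1989: 365 days.
Jun 4, 1989 → Jun 4, 1990: 365 days.
Jun 4, 1990 → Jun 4, 1991: 365 days.
Jun 4, 1991 → Jun 4, 1992: 366 days (Feb 29, 1992 is in that span).
Jun 4, 1992 → Jun 4, 1993: 365 days.
Jun 4, 1993 → Jun 4, 1994: 365 days.
Jun 4, 1994 → Jun 4, 1995: 365 days.
Jun 4, 1995 → Jul 4, 1995: 30 days (June has 30).
Jul 4, 1995 → Aug 4, 1995: 31 days (July has 31).
Aug 4, 1995 → Sep 4, 1995: 31 days (August has 31).
Sep 4, 1995 → Oct 4, 1995: 30 days (September has 30).
Oct 4, 1995 → Nov 4, 1995: 31 days (October has 31).
Nov 4, 1995 → Dec 4, 1995: 30 days (November has 30).
Dec 4, 1995 → Jan 4, 1996: 31 days (December has 31).
Jan 4, 1996 → Feb 4, 1996: 31 days (January has 31).
Feb 4, 1996 → Mar 4, 1996: 29 days (February has 29).
Mar 4, 1996 → Apr 4, 1996: 31 days (March has 31).
Apr 4, 1996 → May 4, 1996: 30 days (April has 30).
May 4, 1996 → Jun 4, 1996: 31 days (May has 31).
Jun 4, 1996 → Jun 21, 1996: 17 days.
Total: 6592 days.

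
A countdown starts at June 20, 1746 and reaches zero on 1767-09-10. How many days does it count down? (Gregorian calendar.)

7752

Jun 20, 1746 → Jun 20, 1747: 365 days.
Jun 20, 1747 → Jun 20, 1748: 366 days (Feb 29, 1748 is in that span).
Jun 20, 1748 → Jun 20, 1749: 365 days.
Jun 20, 1749 → Jun 20, 1750: 365 days.
Jun 20, 1750 → Jun 20, 1751: 365 days.
Jun 20, 1751 → Jun 20, 1752: 366 days (Feb 29, 1752 is in that span).
Jun 20, 1752 → Jun 20, 1753: 365 days.
Jun 20, 1753 → Jun 20, 1754: 365 days.
Jun 20, 1754 → Jun 20, 1755: 365 days.
Jun 20, 1755 → Jun 20, 1756: 366 days (Feb 29, 1756 is in that span).
Jun 20, 1756 → Jun 20, 1757: 365 days.
Jun 20, 1757 → Jun 20, 1758: 365 days.
Jun 20, 1758 → Jun 20, 1759: 365 days.
Jun 20, 1759 → Jun 20, 1760: 366 days (Feb 29, 1760 is in that span).
Jun 20, 1760 → Jun 20, 1761: 365 days.
Jun 20, 1761 → Jun 20, 1762: 365 days.
Jun 20, 1762 → Jun 20, 1763: 365 days.
Jun 20, 1763 → Jun 20, 1764: 366 days (Feb 29, 1764 is in that span).
Jun 20, 1764 → Jun 20, 1765: 365 days.
Jun 20, 1765 → Jun 20, 1766: 365 days.
Jun 20, 1766 → Jun 20, 1767: 365 days.
Jun 20, 1767 → Jul 20, 1767: 30 days (June has 30).
Jul 20, 1767 → Aug 20, 1767: 31 days (July has 31).
Aug 20, 1767 → Sep 10, 1767: 21 days.
Total: 7752 days.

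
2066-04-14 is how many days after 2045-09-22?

Sep 22, 2045 → Sep 22, 2046: 365 days.
Sep 22, 2046 → Sep 22, 2047: 365 days.
Sep 22, 2047 → Sep 22, 2048: 366 days (Feb 29, 2048 is in that span).
Sep 22, 2048 → Sep 22, 2049: 365 days.
Sep 22, 2049 → Sep 22, 2050: 365 days.
Sep 22, 2050 → Sep 22, 2051: 365 days.
Sep 22, 2051 → Sep 22, 2052: 366 days (Feb 29, 2052 is in that span).
Sep 22, 2052 → Sep 22, 2053: 365 days.
Sep 22, 2053 → Sep 22, 2054: 365 days.
Sep 22, 2054 → Sep 22, 2055: 365 days.
Sep 22, 2055 → Sep 22, 2056: 366 days (Feb 29, 2056 is in that span).
Sep 22, 2056 → Sep 22, 2057: 365 days.
Sep 22, 2057 → Sep 22, 2058: 365 days.
Sep 22, 2058 → Sep 22, 2059: 365 days.
Sep 22, 2059 → Sep 22, 2060: 366 days (Feb 29, 2060 is in that span).
Sep 22, 2060 → Sep 22, 2061: 365 days.
Sep 22, 2061 → Sep 22, 2062: 365 days.
Sep 22, 2062 → Sep 22, 2063: 365 days.
Sep 22, 2063 → Sep 22, 2064: 366 days (Feb 29, 2064 is in that span).
Sep 22, 2064 → Sep 22, 2065: 365 days.
Sep 22, 2065 → Oct 22, 2065: 30 days (September has 30).
Oct 22, 2065 → Nov 22, 2065: 31 days (October has 31).
Nov 22, 2065 → Dec 22, 2065: 30 days (November has 30).
Dec 22, 2065 → Jan 22, 2066: 31 days (December has 31).
Jan 22, 2066 → Feb 22, 2066: 31 days (January has 31).
Feb 22, 2066 → Mar 22, 2066: 28 days (February has 28).
Mar 22, 2066 → Apr 14, 2066: 23 days.
Total: 7509 days.

7509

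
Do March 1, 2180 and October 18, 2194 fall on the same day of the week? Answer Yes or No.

From Mar 1, 2180 to Oct 18, 2194 is 5344 days.
5344 mod 7 = 3, so they are different weekdays.
(Mar 1, 2180 is a Wednesday; Oct 18, 2194 is a Saturday.)

No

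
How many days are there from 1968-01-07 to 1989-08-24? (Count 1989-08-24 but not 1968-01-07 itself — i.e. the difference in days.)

Jan 7, 1968 → Jan 7, 1969: 366 days (Feb 29, 1968 is in that span).
Jan 7, 1969 → Jan 7, 1970: 365 days.
Jan 7, 1970 → Jan 7, 1971: 365 days.
Jan 7, 1971 → Jan 7, 1972: 365 days.
Jan 7, 1972 → Jan 7, 1973: 366 days (Feb 29, 1972 is in that span).
Jan 7, 1973 → Jan 7, 1974: 365 days.
Jan 7, 1974 → Jan 7, 1975: 365 days.
Jan 7, 1975 → Jan 7, 1976: 365 days.
Jan 7, 1976 → Jan 7, 1977: 366 days (Feb 29, 1976 is in that span).
Jan 7, 1977 → Jan 7, 1978: 365 days.
Jan 7, 1978 → Jan 7, 1979: 365 days.
Jan 7, 1979 → Jan 7, 1980: 365 days.
Jan 7, 1980 → Jan 7, 1981: 366 days (Feb 29, 1980 is in that span).
Jan 7, 1981 → Jan 7, 1982: 365 days.
Jan 7, 1982 → Jan 7, 1983: 365 days.
Jan 7, 1983 → Jan 7, 1984: 365 days.
Jan 7, 1984 → Jan 7, 1985: 366 days (Feb 29, 1984 is in that span).
Jan 7, 1985 → Jan 7, 1986: 365 days.
Jan 7, 1986 → Jan 7, 1987: 365 days.
Jan 7, 1987 → Jan 7, 1988: 365 days.
Jan 7, 1988 → Jan 7, 1989: 366 days (Feb 29, 1988 is in that span).
Jan 7, 1989 → Feb 7, 1989: 31 days (January has 31).
Feb 7, 1989 → Mar 7, 1989: 28 days (February has 28).
Mar 7, 1989 → Apr 7, 1989: 31 days (March has 31).
Apr 7, 1989 → May 7, 1989: 30 days (April has 30).
May 7, 1989 → Jun 7, 1989: 31 days (May has 31).
Jun 7, 1989 → Jul 7, 1989: 30 days (June has 30).
Jul 7, 1989 → Aug 7, 1989: 31 days (July has 31).
Aug 7, 1989 → Aug 24, 1989: 17 days.
Total: 7900 days.

7900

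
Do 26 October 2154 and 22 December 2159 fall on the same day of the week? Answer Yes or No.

Yes

From Oct 26, 2154 to Dec 22, 2159 is 1883 days.
1883 mod 7 = 0, so they are the same weekday.
(Oct 26, 2154 is a Saturday; Dec 22, 2159 is a Saturday.)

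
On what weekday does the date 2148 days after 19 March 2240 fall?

Wednesday

First find the weekday of Mar 19, 2240. Doomsday rule: the anchor day for the 2200s is Friday. For year 40: 40÷12 = 3 r 4, and 4÷4 = 1, so 3+4+1 = 8.
Friday + 8 ≡ Saturday — that's 2240's doomsday.
In March the doomsday date is Mar 14.
Mar 19 is 5 days after Mar 14; 5 mod 7 = 5, so Saturday + 5 = Thursday.
2148 mod 7 = 6, so 2148 days after a Thursday is Thursday + 6 = Wednesday.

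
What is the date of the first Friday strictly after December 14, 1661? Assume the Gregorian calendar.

Dec 14, 1661 is a Wednesday.
From Wednesday to the next Friday is 2 days.
Dec 14, 1661 + 2 = Dec 16, 1661.

December 16, 1661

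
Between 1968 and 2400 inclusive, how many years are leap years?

106

Multiples of 4 in [1968,2400]: 109.
Of those, multiples of 100: 5 (not leap unless ÷400).
Multiples of 400: 2.
Leap years = 109 − 5 + 2 = 106.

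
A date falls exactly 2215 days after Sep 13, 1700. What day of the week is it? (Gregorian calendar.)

First find the weekday of Sep 13, 1700. Doomsday rule: the anchor day for the 1700s is Sunday. For year 00: 0÷12 = 0 r 0, and 0÷4 = 0, so 0+0+0 = 0.
Sunday + 0 ≡ Sunday — that's 1700's doomsday.
In September the doomsday date is Sep 5.
Sep 13 is 8 days after Sep 5; 8 mod 7 = 1, so Sunday + 1 = Monday.
2215 mod 7 = 3, so 2215 days after a Monday is Monday + 3 = Thursday.

Thursday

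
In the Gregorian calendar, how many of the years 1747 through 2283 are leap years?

130

Multiples of 4 in [1747,2283]: 134.
Of those, multiples of 100: 5 (not leap unless ÷400).
Multiples of 400: 1.
Leap years = 134 − 5 + 1 = 130.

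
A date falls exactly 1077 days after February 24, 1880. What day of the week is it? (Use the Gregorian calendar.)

Monday

First find the weekday of Feb 24, 1880. Doomsday rule: the anchor day for the 1800s is Friday. For year 80: 80÷12 = 6 r 8, and 8÷4 = 2, so 6+8+2 = 16.
Friday + 16 ≡ Sunday — that's 1880's doomsday.
In February the doomsday date is Feb 29 (1880 is a leap year (divisible by 4)).
Feb 24 is 5 days before Feb 29; 5 mod 7 = 5, so Sunday − 5 = Tuesday.
1077 mod 7 = 6, so 1077 days after a Tuesday is Tuesday + 6 = Monday.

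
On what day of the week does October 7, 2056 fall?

Saturday

Doomsday rule: the anchor day for the 2000s is Tuesday. For year 56: 56÷12 = 4 r 8, and 8÷4 = 2, so 4+8+2 = 14.
Tuesday + 14 ≡ Tuesday — that's 2056's doomsday.
In October the doomsday date is Oct 10.
Oct 7 is 3 days before Oct 10; 3 mod 7 = 3, so Tuesday − 3 = Saturday.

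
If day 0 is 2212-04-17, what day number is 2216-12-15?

Apr 17, 2212 → Apr 17, 2213: 365 days.
Apr 17, 2213 → Apr 17, 2214: 365 days.
Apr 17, 2214 → Apr 17, 2215: 365 days.
Apr 17, 2215 → Apr 17, 2216: 366 days (Feb 29, 2216 is in that span).
Apr 17, 2216 → May 17, 2216: 30 days (April has 30).
May 17, 2216 → Jun 17, 2216: 31 days (May has 31).
Jun 17, 2216 → Jul 17, 2216: 30 days (June has 30).
Jul 17, 2216 → Aug 17, 2216: 31 days (July has 31).
Aug 17, 2216 → Sep 17, 2216: 31 days (August has 31).
Sep 17, 2216 → Oct 17, 2216: 30 days (September has 30).
Oct 17, 2216 → Nov 17, 2216: 31 days (October has 31).
Nov 17, 2216 → Dec 15, 2216: 28 days.
Total: 1703 days.

1703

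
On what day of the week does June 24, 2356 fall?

Doomsday rule: the anchor day for the 2300s is Wednesday. For year 56: 56÷12 = 4 r 8, and 8÷4 = 2, so 4+8+2 = 14.
Wednesday + 14 ≡ Wednesday — that's 2356's doomsday.
In June the doomsday date is Jun 6.
Jun 24 is 18 days after Jun 6; 18 mod 7 = 4, so Wednesday + 4 = Sunday.

Sunday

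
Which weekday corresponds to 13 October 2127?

Monday

Doomsday rule: the anchor day for the 2100s is Sunday. For year 27: 27÷12 = 2 r 3, and 3÷4 = 0, so 2+3+0 = 5.
Sunday + 5 ≡ Friday — that's 2127's doomsday.
In October the doomsday date is Oct 10.
Oct 13 is 3 days after Oct 10; 3 mod 7 = 3, so Friday + 3 = Monday.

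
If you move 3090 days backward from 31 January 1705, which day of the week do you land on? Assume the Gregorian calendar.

First find the weekday of Jan 31, 1705. Doomsday rule: the anchor day for the 1700s is Sunday. For year 05: 5÷12 = 0 r 5, and 5÷4 = 1, so 0+5+1 = 6.
Sunday + 6 ≡ Saturday — that's 1705's doomsday.
In January the doomsday date is Jan 3 (1705 is not a leap year).
Jan 31 is 28 days after Jan 3; 28 mod 7 = 0, so Saturday + 0 = Saturday.
3090 mod 7 = 3, so 3090 days before a Saturday is Saturday − 3 = Wednesday.

Wednesday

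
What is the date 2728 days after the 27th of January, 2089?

+365 (one year) → Jan 27, 2090 (2363 left).
+365 (one year) → Jan 27, 2091 (1998 left).
+365 (one year) → Jan 27, 2092 (1633 left).
+366 (one year; includes Feb 29, 2092) → Jan 27, 2093 (1267 left).
+365 (one year) → Jan 27, 2094 (902 left).
+365 (one year) → Jan 27, 2095 (537 left).
+365 (one year) → Jan 27, 2096 (172 left).
Jan has 31 days: +5 → Feb 1, 2096 (167 left).
Feb has 29 days: +29 → Mar 1, 2096 (138 left).
Mar has 31 days: +31 → Apr 1, 2096 (107 left).
Apr has 30 days: +30 → May 1, 2096 (77 left).
May has 31 days: +31 → Jun 1, 2096 (46 left).
Jun has 30 days: +30 → Jul 1, 2096 (16 left).
+16 → Jul 17, 2096.

July 17, 2096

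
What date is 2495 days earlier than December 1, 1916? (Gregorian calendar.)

−366 (one year; includes Feb 29, 1916) → Dec 1, 1915 (2129 left).
−365 (one year) → Dec 1, 1914 (1764 left).
−365 (one year) → Dec 1, 1913 (1399 left).
−365 (one year) → Dec 1, 1912 (1034 left).
−366 (one year; includes Feb 29, 1912) → Dec 1, 1911 (668 left).
−365 (one year) → Dec 1, 1910 (303 left).
−1 → Nov 30, 1910 (end of Nov, 30 days; 302 left).
−30 → Oct 31, 1910 (end of Oct, 31 days; 272 left).
−31 → Sep 30, 1910 (end of Sep, 30 days; 241 left).
−30 → Aug 31, 1910 (end of Aug, 31 days; 211 left).
−31 → Jul 31, 1910 (end of Jul, 31 days; 180 left).
−31 → Jun 30, 1910 (end of Jun, 30 days; 149 left).
−30 → May 31, 1910 (end of May, 31 days; 119 left).
−31 → Apr 30, 1910 (end of Apr, 30 days; 88 left).
−30 → Mar 31, 1910 (end of Mar, 31 days; 58 left).
−31 → Feb 28, 1910 (end of Feb, 28 days; 27 left).
−27 → Feb 1, 1910.

February 1, 1910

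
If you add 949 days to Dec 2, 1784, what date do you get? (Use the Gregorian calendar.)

July 9, 1787

+365 (one year) → Dec 2, 1785 (584 left).
+365 (one year) → Dec 2, 1786 (219 left).
Dec has 31 days: +30 → Jan 1, 1787 (189 left).
Jan has 31 days: +31 → Feb 1, 1787 (158 left).
Feb has 28 days: +28 → Mar 1, 1787 (130 left).
Mar has 31 days: +31 → Apr 1, 1787 (99 left).
Apr has 30 days: +30 → May 1, 1787 (69 left).
May has 31 days: +31 → Jun 1, 1787 (38 left).
Jun has 30 days: +30 → Jul 1, 1787 (8 left).
+8 → Jul 9, 1787.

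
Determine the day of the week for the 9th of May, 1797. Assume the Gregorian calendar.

Tuesday

Doomsday rule: the anchor day for the 1700s is Sunday. For year 97: 97÷12 = 8 r 1, and 1÷4 = 0, so 8+1+0 = 9.
Sunday + 9 ≡ Tuesday — that's 1797's doomsday.
In May the doomsday date is May 9.
May 9 is the doomsday itself: Tuesday.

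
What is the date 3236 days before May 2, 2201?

−365 (one year) → May 2, 2200 (2871 left).
−365 (one year) → May 2, 2199 (2506 left).
−365 (one year) → May 2, 2198 (2141 left).
−365 (one year) → May 2, 2197 (1776 left).
−365 (one year) → May 2, 2196 (1411 left).
−366 (one year; includes Feb 29, 2196) → May 2, 2195 (1045 left).
−365 (one year) → May 2, 2194 (680 left).
−365 (one year) → May 2, 2193 (315 left).
−2 → Apr 30, 2193 (end of Apr, 30 days; 313 left).
−30 → Mar 31, 2193 (end of Mar, 31 days; 283 left).
−31 → Feb 28, 2193 (end of Feb, 28 days; 252 left).
−28 → Jan 31, 2193 (end of Jan, 31 days; 224 left).
−31 → Dec 31, 2192 (end of Dec, 31 days; 193 left).
−31 → Nov 30, 2192 (end of Nov, 30 days; 162 left).
−30 → Oct 31, 2192 (end of Oct, 31 days; 132 left).
−31 → Sep 30, 2192 (end of Sep, 30 days; 101 left).
−30 → Aug 31, 2192 (end of Aug, 31 days; 71 left).
−31 → Jul 31, 2192 (end of Jul, 31 days; 40 left).
−31 → Jun 30, 2192 (end of Jun, 30 days; 9 left).
−9 → Jun 21, 2192.

June 21, 2192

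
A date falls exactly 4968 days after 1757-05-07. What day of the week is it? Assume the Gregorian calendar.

May 7, 1757 is a Saturday.
4968 mod 7 = 5, so 4968 days after a Saturday is Saturday + 5 = Thursday.

Thursday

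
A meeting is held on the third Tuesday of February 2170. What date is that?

February 20, 2170

February 1, 2170 is a Thursday.
The first Tuesday is therefore February 6 (5 days later).
The third Tuesday is 6 + 2×7 = February 20.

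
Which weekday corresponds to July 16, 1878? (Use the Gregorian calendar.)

Doomsday rule: the anchor day for the 1800s is Friday. For year 78: 78÷12 = 6 r 6, and 6÷4 = 1, so 6+6+1 = 13.
Friday + 13 ≡ Thursday — that's 1878's doomsday.
In July the doomsday date is Jul 11.
Jul 16 is 5 days after Jul 11; 5 mod 7 = 5, so Thursday + 5 = Tuesday.

Tuesday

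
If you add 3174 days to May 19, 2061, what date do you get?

+365 (one year) → May 19, 2062 (2809 left).
+365 (one year) → May 19, 2063 (2444 left).
+366 (one year; includes Feb 29, 2064) → May 19, 2064 (2078 left).
+365 (one year) → May 19, 2065 (1713 left).
+365 (one year) → May 19, 2066 (1348 left).
+365 (one year) → May 19, 2067 (983 left).
+366 (one year; includes Feb 29, 2068) → May 19, 2068 (617 left).
+365 (one year) → May 19, 2069 (252 left).
May has 31 days: +13 → Jun 1, 2069 (239 left).
Jun has 30 days: +30 → Jul 1, 2069 (209 left).
Jul has 31 days: +31 → Aug 1, 2069 (178 left).
Aug has 31 days: +31 → Sep 1, 2069 (147 left).
Sep has 30 days: +30 → Oct 1, 2069 (117 left).
Oct has 31 days: +31 → Nov 1, 2069 (86 left).
Nov has 30 days: +30 → Dec 1, 2069 (56 left).
Dec has 31 days: +31 → Jan 1, 2070 (25 left).
+25 → Jan 26, 2070.

January 26, 2070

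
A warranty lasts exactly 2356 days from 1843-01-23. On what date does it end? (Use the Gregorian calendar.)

July 6, 1849

+365 (one year) → Jan 23, 1844 (1991 left).
+366 (one year; includes Feb 29, 1844) → Jan 23, 1845 (1625 left).
+365 (one year) → Jan 23, 1846 (1260 left).
+365 (one year) → Jan 23, 1847 (895 left).
+365 (one year) → Jan 23, 1848 (530 left).
+366 (one year; includes Feb 29, 1848) → Jan 23, 1849 (164 left).
Jan has 31 days: +9 → Feb 1, 1849 (155 left).
Feb has 28 days: +28 → Mar 1, 1849 (127 left).
Mar has 31 days: +31 → Apr 1, 1849 (96 left).
Apr has 30 days: +30 → May 1, 1849 (66 left).
May has 31 days: +31 → Jun 1, 1849 (35 left).
Jun has 30 days: +30 → Jul 1, 1849 (5 left).
+5 → Jul 6, 1849.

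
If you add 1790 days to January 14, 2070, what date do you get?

December 9, 2074

+365 (one year) → Jan 14, 2071 (1425 left).
+365 (one year) → Jan 14, 2072 (1060 left).
+366 (one year; includes Feb 29, 2072) → Jan 14, 2073 (694 left).
+365 (one year) → Jan 14, 2074 (329 left).
Jan has 31 days: +18 → Feb 1, 2074 (311 left).
Feb has 28 days: +28 → Mar 1, 2074 (283 left).
Mar has 31 days: +31 → Apr 1, 2074 (252 left).
Apr has 30 days: +30 → May 1, 2074 (222 left).
May has 31 days: +31 → Jun 1, 2074 (191 left).
Jun has 30 days: +30 → Jul 1, 2074 (161 left).
Jul has 31 days: +31 → Aug 1, 2074 (130 left).
Aug has 31 days: +31 → Sep 1, 2074 (99 left).
Sep has 30 days: +30 → Oct 1, 2074 (69 left).
Oct has 31 days: +31 → Nov 1, 2074 (38 left).
Nov has 30 days: +30 → Dec 1, 2074 (8 left).
+8 → Dec 9, 2074.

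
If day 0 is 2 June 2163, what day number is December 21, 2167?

1663

Jun 2, 2163 → Jun 2, 2164: 366 days (Feb 29, 2164 is in that span).
Jun 2, 2164 → Jun 2, 2165: 365 days.
Jun 2, 2165 → Jun 2, 2166: 365 days.
Jun 2, 2166 → Jun 2, 2167: 365 days.
Jun 2, 2167 → Jul 2, 2167: 30 days (June has 30).
Jul 2, 2167 → Aug 2, 2167: 31 days (July has 31).
Aug 2, 2167 → Sep 2, 2167: 31 days (August has 31).
Sep 2, 2167 → Oct 2, 2167: 30 days (September has 30).
Oct 2, 2167 → Nov 2, 2167: 31 days (October has 31).
Nov 2, 2167 → Dec 2, 2167: 30 days (November has 30).
Dec 2, 2167 → Dec 21, 2167: 19 days.
Total: 1663 days.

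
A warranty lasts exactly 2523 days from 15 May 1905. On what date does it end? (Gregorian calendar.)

+365 (one year) → May 15, 1906 (2158 left).
+365 (one year) → May 15, 1907 (1793 left).
+366 (one year; includes Feb 29, 1908) → May 15, 1908 (1427 left).
+365 (one year) → May 15, 1909 (1062 left).
+365 (one year) → May 15, 1910 (697 left).
+365 (one year) → May 15, 1911 (332 left).
May has 31 days: +17 → Jun 1, 1911 (315 left).
Jun has 30 days: +30 → Jul 1, 1911 (285 left).
Jul has 31 days: +31 → Aug 1, 1911 (254 left).
Aug has 31 days: +31 → Sep 1, 1911 (223 left).
Sep has 30 days: +30 → Oct 1, 1911 (193 left).
Oct has 31 days: +31 → Nov 1, 1911 (162 left).
Nov has 30 days: +30 → Dec 1, 1911 (132 left).
Dec has 31 days: +31 → Jan 1, 1912 (101 left).
Jan has 31 days: +31 → Feb 1, 1912 (70 left).
Feb has 29 days: +29 → Mar 1, 1912 (41 left).
Mar has 31 days: +31 → Apr 1, 1912 (10 left).
+10 → Apr 11, 1912.

April 11, 1912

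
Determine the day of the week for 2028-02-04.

Friday

January 1, 2028 is a Saturday.
Jan 1, 2028 → Feb 1, 2028: 31 days (January has 31).
Feb 1, 2028 → Feb 4, 2028: 3 days.
Total: 34 days.
34 mod 7 = 6, so Saturday + 6 = Friday.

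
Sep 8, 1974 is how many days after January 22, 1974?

229

Jan 22, 1974 → Feb 22, 1974: 31 days (January has 31).
Feb 22, 1974 → Mar 22, 1974: 28 days (February has 28).
Mar 22, 1974 → Apr 22, 1974: 31 days (March has 31).
Apr 22, 1974 → May 22, 1974: 30 days (April has 30).
May 22, 1974 → Jun 22, 1974: 31 days (May has 31).
Jun 22, 1974 → Jul 22, 1974: 30 days (June has 30).
Jul 22, 1974 → Aug 22, 1974: 31 days (July has 31).
Aug 22, 1974 → Sep 8, 1974: 17 days.
Total: 229 days.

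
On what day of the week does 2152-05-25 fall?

Doomsday rule: the anchor day for the 2100s is Sunday. For year 52: 52÷12 = 4 r 4, and 4÷4 = 1, so 4+4+1 = 9.
Sunday + 9 ≡ Tuesday — that's 2152's doomsday.
In May the doomsday date is May 9.
May 25 is 16 days after May 9; 16 mod 7 = 2, so Tuesday + 2 = Thursday.

Thursday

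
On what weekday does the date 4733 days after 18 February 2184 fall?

First find the weekday of Feb 18, 2184. Doomsday rule: the anchor day for the 2100s is Sunday. For year 84: 84÷12 = 7 r 0, and 0÷4 = 0, so 7+0+0 = 7.
Sunday + 7 ≡ Sunday — that's 2184's doomsday.
In February the doomsday date is Feb 29 (2184 is a leap year (divisible by 4)).
Feb 18 is 11 days before Feb 29; 11 mod 7 = 4, so Sunday − 4 = Wednesday.
4733 mod 7 = 1, so 4733 days after a Wednesday is Wednesday + 1 = Thursday.

Thursday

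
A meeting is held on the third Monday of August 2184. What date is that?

August 16, 2184

August 1, 2184 is a Sunday.
The first Monday is therefore August 2 (1 days later).
The third Monday is 2 + 2×7 = August 16.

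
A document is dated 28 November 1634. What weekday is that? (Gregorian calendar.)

Tuesday

Doomsday rule: the anchor day for the 1600s is Tuesday. For year 34: 34÷12 = 2 r 10, and 10÷4 = 2, so 2+10+2 = 14.
Tuesday + 14 ≡ Tuesday — that's 1634's doomsday.
In November the doomsday date is Nov 7.
Nov 28 is 21 days after Nov 7; 21 mod 7 = 0, so Tuesday + 0 = Tuesday.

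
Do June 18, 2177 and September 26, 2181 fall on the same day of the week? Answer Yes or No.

From Jun 18, 2177 to Sep 26, 2181 is 1561 days.
1561 mod 7 = 0, so they are the same weekday.
(Jun 18, 2177 is a Wednesday; Sep 26, 2181 is a Wednesday.)

Yes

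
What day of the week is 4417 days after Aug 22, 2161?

First find the weekday of Aug 22, 2161. Doomsday rule: the anchor day for the 2100s is Sunday. For year 61: 61÷12 = 5 r 1, and 1÷4 = 0, so 5+1+0 = 6.
Sunday + 6 ≡ Saturday — that's 2161's doomsday.
In August the doomsday date is Aug 8.
Aug 22 is 14 days after Aug 8; 14 mod 7 = 0, so Saturday + 0 = Saturday.
4417 mod 7 = 0, so 4417 days after a Saturday is Saturday + 0 = Saturday.

Saturday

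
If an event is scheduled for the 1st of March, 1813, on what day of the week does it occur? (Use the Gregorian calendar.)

Doomsday rule: the anchor day for the 1800s is Friday. For year 13: 13÷12 = 1 r 1, and 1÷4 = 0, so 1+1+0 = 2.
Friday + 2 ≡ Sunday — that's 1813's doomsday.
In March the doomsday date is Mar 14.
Mar 1 is 13 days before Mar 14; 13 mod 7 = 6, so Sunday − 6 = Monday.

Monday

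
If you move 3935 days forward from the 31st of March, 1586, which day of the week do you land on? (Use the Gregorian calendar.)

Tuesday

First find the weekday of Mar 31, 1586. Doomsday rule: the anchor day for the 1500s is Wednesday. For year 86: 86÷12 = 7 r 2, and 2÷4 = 0, so 7+2+0 = 9.
Wednesday + 9 ≡ Friday — that's 1586's doomsday.
In March the doomsday date is Mar 14.
Mar 31 is 17 days after Mar 14; 17 mod 7 = 3, so Friday + 3 = Monday.
3935 mod 7 = 1, so 3935 days after a Monday is Monday + 1 = Tuesday.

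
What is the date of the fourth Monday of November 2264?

November 1, 2264 is a Tuesday.
The first Monday is therefore November 7 (6 days later).
The fourth Monday is 7 + 3×7 = November 28.

November 28, 2264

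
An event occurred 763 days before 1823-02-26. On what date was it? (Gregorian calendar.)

January 24, 1821

−365 (one year) → Feb 26, 1822 (398 left).
−26 → Jan 31, 1822 (end of Jan, 31 days; 372 left).
−31 → Dec 31, 1821 (end of Dec, 31 days; 341 left).
−31 → Nov 30, 1821 (end of Nov, 30 days; 310 left).
−30 → Oct 31, 1821 (end of Oct, 31 days; 280 left).
−31 → Sep 30, 1821 (end of Sep, 30 days; 249 left).
−30 → Aug 31, 1821 (end of Aug, 31 days; 219 left).
−31 → Jul 31, 1821 (end of Jul, 31 days; 188 left).
−31 → Jun 30, 1821 (end of Jun, 30 days; 157 left).
−30 → May 31, 1821 (end of May, 31 days; 127 left).
−31 → Apr 30, 1821 (end of Apr, 30 days; 96 left).
−30 → Mar 31, 1821 (end of Mar, 31 days; 66 left).
−31 → Feb 28, 1821 (end of Feb, 28 days; 35 left).
−28 → Jan 31, 1821 (end of Jan, 31 days; 7 left).
−7 → Jan 24, 1821.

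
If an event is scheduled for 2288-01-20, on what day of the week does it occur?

Doomsday rule: the anchor day for the 2200s is Friday. For year 88: 88÷12 = 7 r 4, and 4÷4 = 1, so 7+4+1 = 12.
Friday + 12 ≡ Wednesday — that's 2288's doomsday.
In January the doomsday date is Jan 4 (2288 is a leap year (divisible by 4)).
Jan 20 is 16 days after Jan 4; 16 mod 7 = 2, so Wednesday + 2 = Friday.

Friday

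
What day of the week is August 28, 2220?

Monday

Doomsday rule: the anchor day for the 2200s is Friday. For year 20: 20÷12 = 1 r 8, and 8÷4 = 2, so 1+8+2 = 11.
Friday + 11 ≡ Tuesday — that's 2220's doomsday.
In August the doomsday date is Aug 8.
Aug 28 is 20 days after Aug 8; 20 mod 7 = 6, so Tuesday + 6 = Monday.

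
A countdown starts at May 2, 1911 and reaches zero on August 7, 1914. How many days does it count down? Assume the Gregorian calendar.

1193

May 2, 1911 → May 2, 1912: 366 days (Feb 29, 1912 is in that span).
May 2, 1912 → May 2, 1913: 365 days.
May 2, 1913 → May 2, 1914: 365 days.
May 2, 1914 → Jun 2, 1914: 31 days (May has 31).
Jun 2, 1914 → Jul 2, 1914: 30 days (June has 30).
Jul 2, 1914 → Aug 2, 1914: 31 days (July has 31).
Aug 2, 1914 → Aug 7, 1914: 5 days.
Total: 1193 days.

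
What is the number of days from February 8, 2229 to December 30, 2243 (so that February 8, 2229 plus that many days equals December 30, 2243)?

Feb 8, 2229 → Feb 8, 2230: 365 days.
Feb 8, 2230 → Feb 8, 2231: 365 days.
Feb 8, 2231 → Feb 8, 2232: 365 days.
Feb 8, 2232 → Feb 8, 2233: 366 days (Feb 29, 2232 is in that span).
Feb 8, 2233 → Feb 8, 2234: 365 days.
Feb 8, 2234 → Feb 8, 2235: 365 days.
Feb 8, 2235 → Feb 8, 2236: 365 days.
Feb 8, 2236 → Feb 8, 2237: 366 days (Feb 29, 2236 is in that span).
Feb 8, 2237 → Feb 8, 2238: 365 days.
Feb 8, 2238 → Feb 8, 2239: 365 days.
Feb 8, 2239 → Feb 8, 2240: 365 days.
Feb 8, 2240 → Feb 8, 2241: 366 days (Feb 29, 2240 is in that span).
Feb 8, 2241 → Feb 8, 2242: 365 days.
Feb 8, 2242 → Feb 8, 2243: 365 days.
Feb 8, 2243 → Mar 8, 2243: 28 days (February has 28).
Mar 8, 2243 → Apr 8, 2243: 31 days (March has 31).
Apr 8, 2243 → May 8, 2243: 30 days (April has 30).
May 8, 2243 → Jun 8, 2243: 31 days (May has 31).
Jun 8, 2243 → Jul 8, 2243: 30 days (June has 30).
Jul 8, 2243 → Aug 8, 2243: 31 days (July has 31).
Aug 8, 2243 → Sep 8, 2243: 31 days (August has 31).
Sep 8, 2243 → Oct 8, 2243: 30 days (September has 30).
Oct 8, 2243 → Nov 8, 2243: 31 days (October has 31).
Nov 8, 2243 → Dec 8, 2243: 30 days (November has 30).
Dec 8, 2243 → Dec 30, 2243: 22 days.
Total: 5438 days.

5438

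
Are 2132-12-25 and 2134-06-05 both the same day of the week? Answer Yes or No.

No

From Dec 25, 2132 to Jun 5, 2134 is 527 days.
527 mod 7 = 2, so they are different weekdays.
(Dec 25, 2132 is a Thursday; Jun 5, 2134 is a Saturday.)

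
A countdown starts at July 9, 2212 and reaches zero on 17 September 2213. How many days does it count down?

435

Jul 9, 2212 → Jul 9, 2213: 365 days.
Jul 9, 2213 → Aug 9, 2213: 31 days (July has 31).
Aug 9, 2213 → Sep 9, 2213: 31 days (August has 31).
Sep 9, 2213 → Sep 17, 2213: 8 days.
Total: 435 days.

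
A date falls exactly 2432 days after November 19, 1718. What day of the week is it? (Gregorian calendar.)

Nov 19, 1718 is a Saturday.
2432 mod 7 = 3, so 2432 days after a Saturday is Saturday + 3 = Tuesday.

Tuesday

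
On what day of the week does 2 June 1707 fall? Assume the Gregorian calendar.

Doomsday rule: the anchor day for the 1700s is Sunday. For year 07: 7÷12 = 0 r 7, and 7÷4 = 1, so 0+7+1 = 8.
Sunday + 8 ≡ Monday — that's 1707's doomsday.
In June the doomsday date is Jun 6.
Jun 2 is 4 days before Jun 6; 4 mod 7 = 4, so Monday − 4 = Thursday.

Thursday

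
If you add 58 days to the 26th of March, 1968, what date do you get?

Mar has 31 days: +6 → Apr 1, 1968 (52 left).
Apr has 30 days: +30 → May 1, 1968 (22 left).
+22 → May 23, 1968.

May 23, 1968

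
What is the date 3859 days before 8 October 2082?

March 15, 2072

−365 (one year) → Oct 8, 2081 (3494 left).
−365 (one year) → Oct 8, 2080 (3129 left).
−366 (one year; includes Feb 29, 2080) → Oct 8, 2079 (2763 left).
−365 (one year) → Oct 8, 2078 (2398 left).
−365 (one year) → Oct 8, 2077 (2033 left).
−365 (one year) → Oct 8, 2076 (1668 left).
−366 (one year; includes Feb 29, 2076) → Oct 8, 2075 (1302 left).
−365 (one year) → Oct 8, 2074 (937 left).
−365 (one year) → Oct 8, 2073 (572 left).
−365 (one year) → Oct 8, 2072 (207 left).
−8 → Sep 30, 2072 (end of Sep, 30 days; 199 left).
−30 → Aug 31, 2072 (end of Aug, 31 days; 169 left).
−31 → Jul 31, 2072 (end of Jul, 31 days; 138 left).
−31 → Jun 30, 2072 (end of Jun, 30 days; 107 left).
−30 → May 31, 2072 (end of May, 31 days; 77 left).
−31 → Apr 30, 2072 (end of Apr, 30 days; 46 left).
−30 → Mar 31, 2072 (end of Mar, 31 days; 16 left).
−16 → Mar 15, 2072.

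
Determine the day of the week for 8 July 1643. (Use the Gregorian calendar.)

Doomsday rule: the anchor day for the 1600s is Tuesday. For year 43: 43÷12 = 3 r 7, and 7÷4 = 1, so 3+7+1 = 11.
Tuesday + 11 ≡ Saturday — that's 1643's doomsday.
In July the doomsday date is Jul 11.
Jul 8 is 3 days before Jul 11; 3 mod 7 = 3, so Saturday − 3 = Wednesday.

Wednesday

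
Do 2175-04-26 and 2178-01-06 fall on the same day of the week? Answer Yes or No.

No

From Apr 26, 2175 to Jan 6, 2178 is 986 days.
986 mod 7 = 6, so they are different weekdays.
(Apr 26, 2175 is a Wednesday; Jan 6, 2178 is a Tuesday.)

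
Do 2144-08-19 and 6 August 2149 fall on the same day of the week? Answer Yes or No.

Yes

From Aug 19, 2144 to Aug 6, 2149 is 1813 days.
1813 mod 7 = 0, so they are the same weekday.
(Aug 19, 2144 is a Wednesday; Aug 6, 2149 is a Wednesday.)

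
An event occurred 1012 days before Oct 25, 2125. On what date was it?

January 17, 2123

−365 (one year) → Oct 25, 2124 (647 left).
−366 (one year; includes Feb 29, 2124) → Oct 25, 2123 (281 left).
−25 → Sep 30, 2123 (end of Sep, 30 days; 256 left).
−30 → Aug 31, 2123 (end of Aug, 31 days; 226 left).
−31 → Jul 31, 2123 (end of Jul, 31 days; 195 left).
−31 → Jun 30, 2123 (end of Jun, 30 days; 164 left).
−30 → May 31, 2123 (end of May, 31 days; 134 left).
−31 → Apr 30, 2123 (end of Apr, 30 days; 103 left).
−30 → Mar 31, 2123 (end of Mar, 31 days; 73 left).
−31 → Feb 28, 2123 (end of Feb, 28 days; 42 left).
−28 → Jan 31, 2123 (end of Jan, 31 days; 14 left).
−14 → Jan 17, 2123.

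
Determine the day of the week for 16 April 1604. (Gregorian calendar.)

Friday

Doomsday rule: the anchor day for the 1600s is Tuesday. For year 04: 4÷12 = 0 r 4, and 4÷4 = 1, so 0+4+1 = 5.
Tuesday + 5 ≡ Sunday — that's 1604's doomsday.
In April the doomsday date is Apr 4.
Apr 16 is 12 days after Apr 4; 12 mod 7 = 5, so Sunday + 5 = Friday.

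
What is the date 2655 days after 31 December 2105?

+365 (one year) → Dec 31, 2106 (2290 left).
+365 (one year) → Dec 31, 2107 (1925 left).
+366 (one year; includes Feb 29, 2108) → Dec 31, 2108 (1559 left).
+365 (one year) → Dec 31, 2109 (1194 left).
+365 (one year) → Dec 31, 2110 (829 left).
+365 (one year) → Dec 31, 2111 (464 left).
+366 (one year; includes Feb 29, 2112) → Dec 31, 2112 (98 left).
Dec has 31 days: +1 → Jan 1, 2113 (97 left).
Jan has 31 days: +31 → Feb 1, 2113 (66 left).
Feb has 28 days: +28 → Mar 1, 2113 (38 left).
Mar has 31 days: +31 → Apr 1, 2113 (7 left).
+7 → Apr 8, 2113.

April 8, 2113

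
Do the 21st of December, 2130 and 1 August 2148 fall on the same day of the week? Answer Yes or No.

Yes

From Dec 21, 2130 to Aug 1, 2148 is 6433 days.
6433 mod 7 = 0, so they are the same weekday.
(Dec 21, 2130 is a Thursday; Aug 1, 2148 is a Thursday.)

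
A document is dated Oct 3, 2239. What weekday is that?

Thursday

Doomsday rule: the anchor day for the 2200s is Friday. For year 39: 39÷12 = 3 r 3, and 3÷4 = 0, so 3+3+0 = 6.
Friday + 6 ≡ Thursday — that's 2239's doomsday.
In October the doomsday date is Oct 10.
Oct 3 is 7 days before Oct 10; 7 mod 7 = 0, so Thursday − 0 = Thursday.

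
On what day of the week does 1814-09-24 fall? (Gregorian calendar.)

Doomsday rule: the anchor day for the 1800s is Friday. For year 14: 14÷12 = 1 r 2, and 2÷4 = 0, so 1+2+0 = 3.
Friday + 3 ≡ Monday — that's 1814's doomsday.
In September the doomsday date is Sep 5.
Sep 24 is 19 days after Sep 5; 19 mod 7 = 5, so Monday + 5 = Saturday.

Saturday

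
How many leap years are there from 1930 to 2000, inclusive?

Multiples of 4 in [1930,2000]: 18.
Of those, multiples of 100: 1 (not leap unless ÷400).
Multiples of 400: 1.
Leap years = 18 − 1 + 1 = 18.

18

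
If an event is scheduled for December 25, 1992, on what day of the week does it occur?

Doomsday rule: the anchor day for the 1900s is Wednesday. For year 92: 92÷12 = 7 r 8, and 8÷4 = 2, so 7+8+2 = 17.
Wednesday + 17 ≡ Saturday — that's 1992's doomsday.
In December the doomsday date is Dec 12.
Dec 25 is 13 days after Dec 12; 13 mod 7 = 6, so Saturday + 6 = Friday.

Friday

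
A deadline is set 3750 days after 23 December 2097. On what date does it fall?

+365 (one year) → Dec 23, 2098 (3385 left).
+365 (one year) → Dec 23, 2099 (3020 left).
+365 (one year) → Dec 23, 2100 (2655 left).
+365 (one year) → Dec 23, 2101 (2290 left).
+365 (one year) → Dec 23, 2102 (1925 left).
+365 (one year) → Dec 23, 2103 (1560 left).
+366 (one year; includes Feb 29, 2104) → Dec 23, 2104 (1194 left).
+365 (one year) → Dec 23, 2105 (829 left).
+365 (one year) → Dec 23, 2106 (464 left).
+365 (one year) → Dec 23, 2107 (99 left).
Dec has 31 days: +9 → Jan 1, 2108 (90 left).
Jan has 31 days: +31 → Feb 1, 2108 (59 left).
Feb has 29 days: +29 → Mar 1, 2108 (30 left).
+30 → Mar 31, 2108.

March 31, 2108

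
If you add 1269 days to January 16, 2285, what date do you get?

July 8, 2288

+365 (one year) → Jan 16, 2286 (904 left).
+365 (one year) → Jan 16, 2287 (539 left).
+365 (one year) → Jan 16, 2288 (174 left).
Jan has 31 days: +16 → Feb 1, 2288 (158 left).
Feb has 29 days: +29 → Mar 1, 2288 (129 left).
Mar has 31 days: +31 → Apr 1, 2288 (98 left).
Apr has 30 days: +30 → May 1, 2288 (68 left).
May has 31 days: +31 → Jun 1, 2288 (37 left).
Jun has 30 days: +30 → Jul 1, 2288 (7 left).
+7 → Jul 8, 2288.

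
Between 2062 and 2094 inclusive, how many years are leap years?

8

Multiples of 4 in [2062,2094]: 8.
Of those, multiples of 100: 0 (not leap unless ÷400).
Multiples of 400: 0.
Leap years = 8 − 0 + 0 = 8.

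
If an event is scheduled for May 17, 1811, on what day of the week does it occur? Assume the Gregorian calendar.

Friday

Doomsday rule: the anchor day for the 1800s is Friday. For year 11: 11÷12 = 0 r 11, and 11÷4 = 2, so 0+11+2 = 13.
Friday + 13 ≡ Thursday — that's 1811's doomsday.
In May the doomsday date is May 9.
May 17 is 8 days after May 9; 8 mod 7 = 1, so Thursday + 1 = Friday.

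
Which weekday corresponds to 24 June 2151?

Doomsday rule: the anchor day for the 2100s is Sunday. For year 51: 51÷12 = 4 r 3, and 3÷4 = 0, so 4+3+0 = 7.
Sunday + 7 ≡ Sunday — that's 2151's doomsday.
In June the doomsday date is Jun 6.
Jun 24 is 18 days after Jun 6; 18 mod 7 = 4, so Sunday + 4 = Thursday.

Thursday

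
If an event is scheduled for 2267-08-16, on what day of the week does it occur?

Friday

Doomsday rule: the anchor day for the 2200s is Friday. For year 67: 67÷12 = 5 r 7, and 7÷4 = 1, so 5+7+1 = 13.
Friday + 13 ≡ Thursday — that's 2267's doomsday.
In August the doomsday date is Aug 8.
Aug 16 is 8 days after Aug 8; 8 mod 7 = 1, so Thursday + 1 = Friday.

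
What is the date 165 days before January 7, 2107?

July 26, 2106

−7 → Dec 31, 2106 (end of Dec, 31 days; 158 left).
−31 → Nov 30, 2106 (end of Nov, 30 days; 127 left).
−30 → Oct 31, 2106 (end of Oct, 31 days; 97 left).
−31 → Sep 30, 2106 (end of Sep, 30 days; 66 left).
−30 → Aug 31, 2106 (end of Aug, 31 days; 36 left).
−31 → Jul 31, 2106 (end of Jul, 31 days; 5 left).
−5 → Jul 26, 2106.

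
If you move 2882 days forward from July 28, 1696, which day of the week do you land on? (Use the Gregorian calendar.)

First find the weekday of Jul 28, 1696. Doomsday rule: the anchor day for the 1600s is Tuesday. For year 96: 96÷12 = 8 r 0, and 0÷4 = 0, so 8+0+0 = 8.
Tuesday + 8 ≡ Wednesday — that's 1696's doomsday.
In July the doomsday date is Jul 11.
Jul 28 is 17 days after Jul 11; 17 mod 7 = 3, so Wednesday + 3 = Saturday.
2882 mod 7 = 5, so 2882 days after a Saturday is Saturday + 5 = Thursday.

Thursday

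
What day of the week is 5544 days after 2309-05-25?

Tuesday

First find the weekday of May 25, 2309. Doomsday rule: the anchor day for the 2300s is Wednesday. For year 09: 9÷12 = 0 r 9, and 9÷4 = 2, so 0+9+2 = 11.
Wednesday + 11 ≡ Sunday — that's 2309's doomsday.
In May the doomsday date is May 9.
May 25 is 16 days after May 9; 16 mod 7 = 2, so Sunday + 2 = Tuesday.
5544 mod 7 = 0, so 5544 days after a Tuesday is Tuesday + 0 = Tuesday.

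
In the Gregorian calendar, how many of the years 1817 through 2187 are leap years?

90

Multiples of 4 in [1817,2187]: 92.
Of those, multiples of 100: 3 (not leap unless ÷400).
Multiples of 400: 1.
Leap years = 92 − 3 + 1 = 90.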